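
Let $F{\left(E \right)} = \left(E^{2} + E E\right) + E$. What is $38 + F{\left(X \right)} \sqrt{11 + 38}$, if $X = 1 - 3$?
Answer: $80$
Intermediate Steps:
$X = -2$ ($X = 1 - 3 = -2$)
$F{\left(E \right)} = E + 2 E^{2}$ ($F{\left(E \right)} = \left(E^{2} + E^{2}\right) + E = 2 E^{2} + E = E + 2 E^{2}$)
$38 + F{\left(X \right)} \sqrt{11 + 38} = 38 + - 2 \left(1 + 2 \left(-2\right)\right) \sqrt{11 + 38} = 38 + - 2 \left(1 - 4\right) \sqrt{49} = 38 + \left(-2\right) \left(-3\right) 7 = 38 + 6 \cdot 7 = 38 + 42 = 80$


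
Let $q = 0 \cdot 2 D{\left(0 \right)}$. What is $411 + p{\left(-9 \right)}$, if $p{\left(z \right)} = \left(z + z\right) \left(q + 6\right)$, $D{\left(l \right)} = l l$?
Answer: $303$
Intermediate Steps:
$D{\left(l \right)} = l^{2}$
$q = 0$ ($q = 0 \cdot 2 \cdot 0^{2} = 0 \cdot 0 = 0$)
$p{\left(z \right)} = 12 z$ ($p{\left(z \right)} = \left(z + z\right) \left(0 + 6\right) = 2 z 6 = 12 z$)
$411 + p{\left(-9 \right)} = 411 + 12 \left(-9\right) = 411 - 108 = 303$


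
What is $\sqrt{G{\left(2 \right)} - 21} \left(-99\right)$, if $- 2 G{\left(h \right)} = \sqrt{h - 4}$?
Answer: $- \frac{99 \sqrt{-84 - 2 i \sqrt{2}}}{2} \approx -7.6369 + 453.74 i$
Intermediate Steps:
$G{\left(h \right)} = - \frac{\sqrt{-4 + h}}{2}$ ($G{\left(h \right)} = - \frac{\sqrt{h - 4}}{2} = - \frac{\sqrt{-4 + h}}{2}$)
$\sqrt{G{\left(2 \right)} - 21} \left(-99\right) = \sqrt{- \frac{\sqrt{-4 + 2}}{2} - 21} \left(-99\right) = \sqrt{- \frac{\sqrt{-2}}{2} - 21} \left(-99\right) = \sqrt{- \frac{i \sqrt{2}}{2} - 21} \left(-99\right) = \sqrt{-21 - \frac{i \sqrt{2}}{2}} \left(-99\right) = - 99 \sqrt{-21 - \frac{i \sqrt{2}}{2}}$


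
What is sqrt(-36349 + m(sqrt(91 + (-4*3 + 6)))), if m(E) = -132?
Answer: 191*I ≈ 191.0*I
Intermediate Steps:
sqrt(-36349 + m(sqrt(91 + (-4*3 + 6)))) = sqrt(-36349 - 132) = sqrt(-36481) = 191*I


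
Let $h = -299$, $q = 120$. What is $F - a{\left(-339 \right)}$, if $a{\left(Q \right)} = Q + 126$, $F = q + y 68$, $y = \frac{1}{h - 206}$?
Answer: $\frac{168097}{505} \approx 332.87$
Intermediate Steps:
$y = - \frac{1}{505}$ ($y = \frac{1}{-299 - 206} = \frac{1}{-505} = - \frac{1}{505} \approx -0.0019802$)
$F = \frac{60532}{505}$ ($F = 120 - \frac{68}{505} = \frac{60532}{505} \approx 119.87$)
$a{\left(Q \right)} = 126 + Q$
$F - a{\left(-339 \right)} = \frac{60532}{505} - \left(126 - 339\right) = \frac{60532}{505} - -213 = \frac{60532}{505} + 213 = \frac{168097}{505}$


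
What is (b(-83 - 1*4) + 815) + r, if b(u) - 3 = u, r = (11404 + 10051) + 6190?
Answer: 28376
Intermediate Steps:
r = 27645 (r = 21455 + 6190 = 27645)
b(u) = 3 + u
(b(-83 - 1*4) + 815) + r = ((3 + (-83 - 1*4)) + 815) + 27645 = ((3 + (-83 - 4)) + 815) + 27645 = ((3 - 87) + 815) + 27645 = (-84 + 815) + 27645 = 731 + 27645 = 28376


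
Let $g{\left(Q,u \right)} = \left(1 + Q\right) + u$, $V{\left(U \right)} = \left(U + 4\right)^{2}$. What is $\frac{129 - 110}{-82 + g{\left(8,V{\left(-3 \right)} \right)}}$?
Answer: $- \frac{19}{72} \approx -0.26389$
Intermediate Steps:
$V{\left(U \right)} = \left(4 + U\right)^{2}$
$g{\left(Q,u \right)} = 1 + Q + u$
$\frac{129 - 110}{-82 + g{\left(8,V{\left(-3 \right)} \right)}} = \frac{129 - 110}{-82 + \left(1 + 8 + \left(4 - 3\right)^{2}\right)} = \frac{19}{-82 + \left(1 + 8 + 1^{2}\right)} = \frac{19}{-82 + \left(1 + 8 + 1\right)} = \frac{19}{-82 + 10} = \frac{19}{-72} = 19 \left(- \frac{1}{72}\right) = - \frac{19}{72}$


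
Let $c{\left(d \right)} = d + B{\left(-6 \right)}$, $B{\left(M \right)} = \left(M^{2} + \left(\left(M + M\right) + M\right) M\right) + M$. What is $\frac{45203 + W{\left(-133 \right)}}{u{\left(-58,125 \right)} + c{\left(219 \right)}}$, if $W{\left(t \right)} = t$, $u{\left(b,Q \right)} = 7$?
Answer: $\frac{22535}{182} \approx 123.82$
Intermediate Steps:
$B{\left(M \right)} = M + 4 M^{2}$ ($B{\left(M \right)} = \left(M^{2} + \left(2 M + M\right) M\right) + M = \left(M^{2} + 3 M M\right) + M = \left(M^{2} + 3 M^{2}\right) + M = 4 M^{2} + M = M + 4 M^{2}$)
$c{\left(d \right)} = 138 + d$ ($c{\left(d \right)} = d - 6 \left(1 + 4 \left(-6\right)\right) = d - 6 \left(1 - 24\right) = d - -138 = d + 138 = 138 + d$)
$\frac{45203 + W{\left(-133 \right)}}{u{\left(-58,125 \right)} + c{\left(219 \right)}} = \frac{45203 - 133}{7 + \left(138 + 219\right)} = \frac{45070}{7 + 357} = \frac{45070}{364} = 45070 \cdot \frac{1}{364} = \frac{22535}{182}$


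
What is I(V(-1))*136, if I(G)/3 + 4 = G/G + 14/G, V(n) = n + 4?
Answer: 680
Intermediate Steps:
V(n) = 4 + n
I(G) = -9 + 42/G (I(G) = -12 + 3*(G/G + 14/G) = -12 + 3*(1 + 14/G) = -12 + (3 + 42/G) = -9 + 42/G)
I(V(-1))*136 = (-9 + 42/(4 - 1))*136 = (-9 + 42/3)*136 = (-9 + 42*(1/3))*136 = (-9 + 14)*136 = 5*136 = 680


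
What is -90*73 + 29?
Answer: -6541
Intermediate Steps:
-90*73 + 29 = -6570 + 29 = -6541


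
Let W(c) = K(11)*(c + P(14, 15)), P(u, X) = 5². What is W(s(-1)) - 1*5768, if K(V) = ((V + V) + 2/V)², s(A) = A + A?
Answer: 671400/121 ≈ 5548.8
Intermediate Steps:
P(u, X) = 25
s(A) = 2*A
K(V) = (2*V + 2/V)²
W(c) = 1488400/121 + 59536*c/121 (W(c) = (4*(1 + 11²)²/11²)*(c + 25) = (4*(1/121)*(1 + 121)²)*(25 + c) = (4*(1/121)*122²)*(25 + c) = (4*(1/121)*14884)*(25 + c) = 59536*(25 + c)/121 = 1488400/121 + 59536*c/121)
W(s(-1)) - 1*5768 = (1488400/121 + 59536*(2*(-1))/121) - 1*5768 = (1488400/121 + (59536/121)*(-2)) - 5768 = (1488400/121 - 119072/121) - 5768 = 1369328/121 - 5768 = 671400/121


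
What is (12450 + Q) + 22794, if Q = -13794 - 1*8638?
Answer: 12812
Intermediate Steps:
Q = -22432 (Q = -13794 - 8638 = -22432)
(12450 + Q) + 22794 = (12450 - 22432) + 22794 = -9982 + 22794 = 12812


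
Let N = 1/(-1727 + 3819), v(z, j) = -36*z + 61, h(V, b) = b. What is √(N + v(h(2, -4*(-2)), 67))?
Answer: I*√248363809/1046 ≈ 15.066*I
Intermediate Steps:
v(z, j) = 61 - 36*z
N = 1/2092 ≈ 0.00047801
√(N + v(h(2, -4*(-2)), 67)) = √(1/2092 + (61 - (-144)*(-2))) = √(1/2092 + (61 - 36*8)) = √(1/2092 + (61 - 288)) = √(1/2092 - 227) = √(-474883/2092) = I*√248363809/1046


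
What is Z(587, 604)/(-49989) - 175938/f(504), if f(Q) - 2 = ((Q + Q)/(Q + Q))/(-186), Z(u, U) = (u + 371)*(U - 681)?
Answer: -233690866238/2649417 ≈ -88205.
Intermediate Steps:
Z(u, U) = (-681 + U)*(371 + u) (Z(u, U) = (371 + u)*(-681 + U) = (-681 + U)*(371 + u))
f(Q) = 371/186 (f(Q) = 2 + ((Q + Q)/(Q + Q))/(-186) = 2 + ((2*Q)/((2*Q)))*(-1/186) = 2 + ((2*Q)*(1/(2*Q)))*(-1/186) = 2 + 1*(-1/186) = 2 - 1/186 = 371/186)
Z(587, 604)/(-49989) - 175938/f(504) = (-252651 - 681*587 + 371*604 + 604*587)/(-49989) - 175938/371/186 = (-252651 - 399747 + 224084 + 354548)*(-1/49989) - 175938*186/371 = -73766*(-1/49989) - 4674924/53 = 73766/49989 - 4674924/53 = -233690866238/2649417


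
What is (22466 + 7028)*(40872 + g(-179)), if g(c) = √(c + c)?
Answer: 1205478768 + 29494*I*√358 ≈ 1.2055e+9 + 5.5805e+5*I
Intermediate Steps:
g(c) = √2*√c (g(c) = √(2*c) = √2*√c)
(22466 + 7028)*(40872 + g(-179)) = (22466 + 7028)*(40872 + √2*√(-179)) = 29494*(40872 + √2*(I*√179)) = 29494*(40872 + I*√358) = 1205478768 + 29494*I*√358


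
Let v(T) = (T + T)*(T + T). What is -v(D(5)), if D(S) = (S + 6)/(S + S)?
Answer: -121/25 ≈ -4.8400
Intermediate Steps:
D(S) = (6 + S)/(2*S) (D(S) = (6 + S)/((2*S)) = (6 + S)*(1/(2*S)) = (6 + S)/(2*S))
v(T) = 4*T**2 (v(T) = (2*T)*(2*T) = 4*T**2)
-v(D(5)) = -4*((1/2)*(6 + 5)/5)**2 = -4*((1/2)*(1/5)*11)**2 = -4*(11/10)**2 = -4*121/100 = -1*121/25 = -121/25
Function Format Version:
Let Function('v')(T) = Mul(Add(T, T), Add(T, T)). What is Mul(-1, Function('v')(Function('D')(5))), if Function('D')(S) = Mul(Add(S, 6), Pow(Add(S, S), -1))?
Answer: Rational(-121, 25) ≈ -4.8400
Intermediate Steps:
Function('D')(S) = Mul(Rational(1, 2), Pow(S, -1), Add(6, S)) (Function('D')(S) = Mul(Add(6, S), Pow(Mul(2, S), -1)) = Mul(Add(6, S), Mul(Rational(1, 2), Pow(S, -1))) = Mul(Rational(1, 2), Pow(S, -1), Add(6, S)))
Function('v')(T) = Mul(4, Pow(T, 2)) (Function('v')(T) = Mul(Mul(2, T), Mul(2, T)) = Mul(4, Pow(T, 2)))
Mul(-1, Function('v')(Function('D')(5))) = Mul(-1, Mul(4, Pow(Mul(Rational(1, 2), Pow(5, -1), Add(6, 5)), 2))) = Mul(-1, Mul(4, Pow(Mul(Rational(1, 2), Rational(1, 5), 11), 2))) = Mul(-1, Mul(4, Pow(Rational(11, 10), 2))) = Mul(-1, Mul(4, Rational(121, 100))) = Mul(-1, Rational(121, 25)) = Rational(-121, 25)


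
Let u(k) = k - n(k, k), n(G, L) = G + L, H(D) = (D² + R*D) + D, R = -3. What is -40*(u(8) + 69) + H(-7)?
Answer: -2377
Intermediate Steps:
H(D) = D² - 2*D (H(D) = (D² - 3*D) + D = D² - 2*D)
u(k) = -k (u(k) = k - (k + k) = k - 2*k = -k)
-40*(u(8) + 69) + H(-7) = -40*(-1*8 + 69) - 7*(-2 - 7) = -40*(-8 + 69) - 7*(-9) = -40*61 + 63 = -2440 + 63 = -2377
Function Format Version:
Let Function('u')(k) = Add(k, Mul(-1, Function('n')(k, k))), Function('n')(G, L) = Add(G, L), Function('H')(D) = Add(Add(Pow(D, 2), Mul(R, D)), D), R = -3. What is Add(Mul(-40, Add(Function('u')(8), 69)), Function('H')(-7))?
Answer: -2377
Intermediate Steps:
Function('H')(D) = Add(Pow(D, 2), Mul(-2, D)) (Function('H')(D) = Add(Add(Pow(D, 2), Mul(-3, D)), D) = Add(Pow(D, 2), Mul(-2, D)))
Function('u')(k) = Mul(-1, k) (Function('u')(k) = Add(k, Mul(-1, Add(k, k))) = Add(k, Mul(-1, Mul(2, k))) = Add(k, Mul(-2, k)) = Mul(-1, k))
Add(Mul(-40, Add(Function('u')(8), 69)), Function('H')(-7)) = Add(Mul(-40, Add(Mul(-1, 8), 69)), Mul(-7, Add(-2, -7))) = Add(Mul(-40, Add(-8, 69)), Mul(-7, -9)) = Add(Mul(-40, 61), 63) = Add(-2440, 63) = -2377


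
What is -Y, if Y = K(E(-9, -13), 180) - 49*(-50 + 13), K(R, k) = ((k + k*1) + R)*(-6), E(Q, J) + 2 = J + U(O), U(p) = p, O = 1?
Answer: 263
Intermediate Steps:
E(Q, J) = -1 + J (E(Q, J) = -2 + (J + 1) = -2 + (1 + J) = -1 + J)
K(R, k) = -12*k - 6*R (K(R, k) = ((k + k) + R)*(-6) = (2*k + R)*(-6) = (R + 2*k)*(-6) = -12*k - 6*R)
Y = -263 (Y = (-12*180 - 6*(-1 - 13)) - 49*(-50 + 13) = (-2160 - 6*(-14)) - 49*(-37) = (-2160 + 84) - 1*(-1813) = -2076 + 1813 = -263)
-Y = -1*(-263) = 263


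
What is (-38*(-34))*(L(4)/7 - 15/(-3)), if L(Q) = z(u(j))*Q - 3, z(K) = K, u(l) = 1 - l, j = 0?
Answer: 46512/7 ≈ 6644.6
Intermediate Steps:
L(Q) = -3 + Q (L(Q) = (1 - 1*0)*Q - 3 = (1 + 0)*Q - 3 = 1*Q - 3 = Q - 3 = -3 + Q)
(-38*(-34))*(L(4)/7 - 15/(-3)) = (-38*(-34))*((-3 + 4)/7 - 15/(-3)) = 1292*(1*(⅐) - 15*(-⅓)) = 1292*(⅐ + 5) = 1292*(36/7) = 46512/7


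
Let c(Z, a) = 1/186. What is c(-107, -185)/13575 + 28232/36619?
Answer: 71284425019/92461144050 ≈ 0.77097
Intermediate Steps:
c(Z, a) = 1/186
c(-107, -185)/13575 + 28232/36619 = (1/186)/13575 + 28232/36619 = (1/186)*(1/13575) + 28232*(1/36619) = 1/2524950 + 28232/36619 = 71284425019/92461144050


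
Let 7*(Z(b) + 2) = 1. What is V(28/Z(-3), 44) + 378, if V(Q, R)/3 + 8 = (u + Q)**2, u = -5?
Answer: 264189/169 ≈ 1563.2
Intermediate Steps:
Z(b) = -13/7 (Z(b) = -2 + (1/7)*1 = -2 + 1/7 = -13/7)
V(Q, R) = -24 + 3*(-5 + Q)**2
V(28/Z(-3), 44) + 378 = (-24 + 3*(-5 + 28/(-13/7))**2) + 378 = (-24 + 3*(-5 + 28*(-7/13))**2) + 378 = (-24 + 3*(-5 - 196/13)**2) + 378 = (-24 + 3*(-261/13)**2) + 378 = (-24 + 3*(68121/169)) + 378 = (-24 + 204363/169) + 378 = 200307/169 + 378 = 264189/169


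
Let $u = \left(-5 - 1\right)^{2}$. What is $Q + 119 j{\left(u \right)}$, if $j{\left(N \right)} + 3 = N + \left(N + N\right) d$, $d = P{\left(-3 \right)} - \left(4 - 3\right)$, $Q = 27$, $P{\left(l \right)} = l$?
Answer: $-30318$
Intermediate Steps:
$d = -4$ ($d = -3 - \left(4 - 3\right) = -3 - 1 = -4$)
$u = 36$ ($u = \left(-6\right)^{2} = 36$)
$j{\left(N \right)} = -3 - 7 N$ ($j{\left(N \right)} = -3 + \left(N + \left(N + N\right) \left(-4\right)\right) = -3 + \left(N + 2 N \left(-4\right)\right) = -3 + \left(N - 8 N\right) = -3 - 7 N$)
$Q + 119 j{\left(u \right)} = 27 + 119 \left(-3 - 252\right) = 27 + 119 \left(-255\right) = 27 - 30345 = -30318$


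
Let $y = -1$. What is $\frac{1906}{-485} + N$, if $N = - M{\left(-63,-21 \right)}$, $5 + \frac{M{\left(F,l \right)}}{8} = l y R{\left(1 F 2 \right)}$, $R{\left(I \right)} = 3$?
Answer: $- \frac{226946}{485} \approx -467.93$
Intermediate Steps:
$M{\left(F,l \right)} = -40 - 24 l$ ($M{\left(F,l \right)} = -40 + 8 l \left(-1\right) 3 = -40 + 8 - l 3 = -40 + 8 \left(- 3 l\right) = -40 - 24 l$)
$N = -464$ ($N = - (-40 - -504) = - (-40 + 504) = \left(-1\right) 464 = -464$)
$\frac{1906}{-485} + N = \frac{1906}{-485} - 464 = 1906 \left(- \frac{1}{485}\right) - 464 = - \frac{1906}{485} - 464 = - \frac{226946}{485}$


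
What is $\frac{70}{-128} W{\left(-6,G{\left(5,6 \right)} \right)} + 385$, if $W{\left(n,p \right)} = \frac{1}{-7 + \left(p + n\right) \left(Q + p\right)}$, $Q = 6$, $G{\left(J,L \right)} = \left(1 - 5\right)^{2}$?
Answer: $\frac{5248285}{13632} \approx 385.0$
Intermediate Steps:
$G{\left(J,L \right)} = 16$ ($G{\left(J,L \right)} = \left(-4\right)^{2} = 16$)
$W{\left(n,p \right)} = \frac{1}{-7 + \left(6 + p\right) \left(n + p\right)}$ ($W{\left(n,p \right)} = \frac{1}{-7 + \left(p + n\right) \left(6 + p\right)} = \frac{1}{-7 + \left(n + p\right) \left(6 + p\right)} = \frac{1}{-7 + \left(6 + p\right) \left(n + p\right)}$)
$\frac{70}{-128} W{\left(-6,G{\left(5,6 \right)} \right)} + 385 = \frac{70 \frac{1}{-128}}{-7 + 16^{2} + 6 \left(-6\right) + 6 \cdot 16 - 96} + 385 = \frac{70 \left(- \frac{1}{128}\right)}{-7 + 256 - 36 + 96 - 96} + 385 = - \frac{35}{64 \cdot 213} + 385 = \left(- \frac{35}{64}\right) \frac{1}{213} + 385 = - \frac{35}{13632} + 385 = \frac{5248285}{13632}$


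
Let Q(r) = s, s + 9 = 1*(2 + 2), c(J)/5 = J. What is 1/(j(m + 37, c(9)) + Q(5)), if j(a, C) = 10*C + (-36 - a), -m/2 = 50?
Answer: 1/472 ≈ 0.0021186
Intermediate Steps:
c(J) = 5*J
m = -100 (m = -2*50 = -100)
s = -5 (s = -9 + 1*(2 + 2) = -9 + 1*4 = -9 + 4 = -5)
Q(r) = -5
j(a, C) = -36 - a + 10*C
1/(j(m + 37, c(9)) + Q(5)) = 1/((-36 - (-100 + 37) + 10*(5*9)) - 5) = 1/((-36 - 1*(-63) + 10*45) - 5) = 1/((-36 + 63 + 450) - 5) = 1/(477 - 5) = 1/472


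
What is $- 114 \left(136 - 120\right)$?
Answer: $-1824$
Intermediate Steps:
$- 114 \left(136 - 120\right) = \left(-114\right) 16 = -1824$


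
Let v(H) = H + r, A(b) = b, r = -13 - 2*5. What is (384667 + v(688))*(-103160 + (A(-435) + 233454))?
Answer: 50038828188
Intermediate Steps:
r = -23 (r = -13 - 10 = -23)
v(H) = -23 + H (v(H) = H - 23 = -23 + H)
(384667 + v(688))*(-103160 + (A(-435) + 233454)) = (384667 + (-23 + 688))*(-103160 + (-435 + 233454)) = (384667 + 665)*(-103160 + 233019) = 385332*129859 = 50038828188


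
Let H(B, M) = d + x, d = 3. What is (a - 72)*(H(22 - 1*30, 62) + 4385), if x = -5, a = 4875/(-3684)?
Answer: -394649703/1228 ≈ -3.2138e+5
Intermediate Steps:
a = -1625/1228 (a = 4875*(-1/3684) = -1625/1228 ≈ -1.3233)
H(B, M) = -2 (H(B, M) = 3 - 5 = -2)
(a - 72)*(H(22 - 1*30, 62) + 4385) = (-1625/1228 - 72)*(-2 + 4385) = -90041/1228*4383 = -394649703/1228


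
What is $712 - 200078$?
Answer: $-199366$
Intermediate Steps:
$712 - 200078 = -199366$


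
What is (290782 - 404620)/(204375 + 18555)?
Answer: -18973/37155 ≈ -0.51064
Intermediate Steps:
(290782 - 404620)/(204375 + 18555) = -113838/222930 = -113838*1/222930 = -18973/37155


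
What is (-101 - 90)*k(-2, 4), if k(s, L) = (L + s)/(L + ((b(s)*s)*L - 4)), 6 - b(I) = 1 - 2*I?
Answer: 191/4 ≈ 47.750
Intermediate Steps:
b(I) = 5 + 2*I (b(I) = 6 - (1 - 2*I) = 6 + (-1 + 2*I) = 5 + 2*I)
k(s, L) = (L + s)/(-4 + L + L*s*(5 + 2*s)) (k(s, L) = (L + s)/(L + (((5 + 2*s)*s)*L - 4)) = (L + s)/(L + ((s*(5 + 2*s))*L - 4)) = (L + s)/(L + (L*s*(5 + 2*s) - 4)) = (L + s)/(L + (-4 + L*s*(5 + 2*s))) = (L + s)/(-4 + L + L*s*(5 + 2*s)))
(-101 - 90)*k(-2, 4) = (-101 - 90)*((4 - 2)/(-4 + 4 + 4*(-2)*(5 + 2*(-2)))) = -191*2/(-4 + 4 + 4*(-2)*(5 - 4)) = -191*2/(-4 + 4 + 4*(-2)*1) = -191*2/(-4 + 4 - 8) = -191*2/(-8) = -(-191)*2/8 = -191*(-¼) = 191/4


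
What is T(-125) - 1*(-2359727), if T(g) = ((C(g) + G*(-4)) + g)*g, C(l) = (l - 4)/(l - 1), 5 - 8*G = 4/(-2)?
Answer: 49888892/21 ≈ 2.3757e+6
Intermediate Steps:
G = 7/8 (G = 5/8 - 1/(2*(-2)) = 5/8 - (-1)/(2*2) = 5/8 - ⅛*(-2) = 5/8 + ¼ = 7/8 ≈ 0.87500)
C(l) = (-4 + l)/(-1 + l)
T(g) = g*(-7/2 + g + (-4 + g)/(-1 + g)) (T(g) = (((-4 + g)/(-1 + g) + (7/8)*(-4)) + g)*g = (((-4 + g)/(-1 + g) - 7/2) + g)*g = ((-7/2 + (-4 + g)/(-1 + g)) + g)*g = (-7/2 + g + (-4 + g)/(-1 + g))*g = g*(-7/2 + g + (-4 + g)/(-1 + g)))
T(-125) - 1*(-2359727) = (½)*(-125)*(-1 - 7*(-125) + 2*(-125)²)/(-1 - 125) - 1*(-2359727) = (½)*(-125)*(-1 + 875 + 2*15625)/(-126) + 2359727 = (½)*(-125)*(-1/126)*(-1 + 875 + 31250) + 2359727 = (½)*(-125)*(-1/126)*32124 + 2359727 = 334625/21 + 2359727 = 49888892/21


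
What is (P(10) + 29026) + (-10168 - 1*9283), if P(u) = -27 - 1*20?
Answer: 9528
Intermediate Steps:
P(u) = -47 (P(u) = -27 - 20 = -47)
(P(10) + 29026) + (-10168 - 1*9283) = (-47 + 29026) + (-10168 - 1*9283) = 28979 + (-10168 - 9283) = 28979 - 19451 = 9528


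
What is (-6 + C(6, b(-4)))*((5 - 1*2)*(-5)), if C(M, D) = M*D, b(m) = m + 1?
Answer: 360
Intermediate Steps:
b(m) = 1 + m
C(M, D) = D*M
(-6 + C(6, b(-4)))*((5 - 1*2)*(-5)) = (-6 + (1 - 4)*6)*((5 - 1*2)*(-5)) = (-6 - 3*6)*((5 - 2)*(-5)) = (-6 - 18)*(3*(-5)) = -24*(-15) = 360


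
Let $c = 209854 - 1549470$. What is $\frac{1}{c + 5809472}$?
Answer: $\frac{1}{4469856} \approx 2.2372 \cdot 10^{-7}$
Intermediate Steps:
$c = -1339616$
$\frac{1}{c + 5809472} = \frac{1}{-1339616 + 5809472} = \frac{1}{4469856}$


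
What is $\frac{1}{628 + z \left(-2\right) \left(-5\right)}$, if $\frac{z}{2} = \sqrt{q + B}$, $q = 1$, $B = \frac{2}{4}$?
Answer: $\frac{157}{98446} - \frac{5 \sqrt{6}}{196892} \approx 0.0015326$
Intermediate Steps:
$B = \frac{1}{2}$ ($B = 2 \cdot \frac{1}{4} = \frac{1}{2} \approx 0.5$)
$z = \sqrt{6}$ ($z = 2 \sqrt{1 + \frac{1}{2}} = 2 \sqrt{\frac{3}{2}} = 2 \frac{\sqrt{6}}{2} = \sqrt{6} \approx 2.4495$)
$\frac{1}{628 + z \left(-2\right) \left(-5\right)} = \frac{1}{628 + \sqrt{6} \left(-2\right) \left(-5\right)} = \frac{1}{628 + - 2 \sqrt{6} \left(-5\right)} = \frac{1}{628 + 10 \sqrt{6}}$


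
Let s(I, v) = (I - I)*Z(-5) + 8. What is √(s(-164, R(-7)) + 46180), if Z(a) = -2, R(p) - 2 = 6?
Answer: 6*√1283 ≈ 214.91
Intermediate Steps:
R(p) = 8 (R(p) = 2 + 6 = 8)
s(I, v) = 8 (s(I, v) = (I - I)*(-2) + 8 = 0*(-2) + 8 = 0 + 8 = 8)
√(s(-164, R(-7)) + 46180) = √(8 + 46180) = √46188 = 6*√1283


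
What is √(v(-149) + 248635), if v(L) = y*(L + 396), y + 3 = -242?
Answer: 2*√47030 ≈ 433.73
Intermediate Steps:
y = -245 (y = -3 - 242 = -245)
v(L) = -97020 - 245*L (v(L) = -245*(L + 396) = -245*(396 + L) = -97020 - 245*L)
√(v(-149) + 248635) = √((-97020 - 245*(-149)) + 248635) = √((-97020 + 36505) + 248635) = √(-60515 + 248635) = √188120 = 2*√47030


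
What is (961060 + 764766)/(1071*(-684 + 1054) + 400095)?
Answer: 1725826/796365 ≈ 2.1671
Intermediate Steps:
(961060 + 764766)/(1071*(-684 + 1054) + 400095) = 1725826/(1071*370 + 400095) = 1725826/(396270 + 400095) = 1725826/796365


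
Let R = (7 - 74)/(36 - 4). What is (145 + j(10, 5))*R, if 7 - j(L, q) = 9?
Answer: -9581/32 ≈ -299.41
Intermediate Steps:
j(L, q) = -2 (j(L, q) = 7 - 1*9 = 7 - 9 = -2)
R = -67/32 ≈ -2.0938
(145 + j(10, 5))*R = (145 - 2)*(-67/32) = 143*(-67/32) = -9581/32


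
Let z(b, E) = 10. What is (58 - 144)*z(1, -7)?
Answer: -860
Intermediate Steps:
(58 - 144)*z(1, -7) = (58 - 144)*10 = -86*10 = -860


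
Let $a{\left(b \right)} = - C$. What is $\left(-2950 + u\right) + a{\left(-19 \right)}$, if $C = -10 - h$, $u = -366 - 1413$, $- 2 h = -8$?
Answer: $-4715$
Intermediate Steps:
$h = 4$ ($h = \left(- \frac{1}{2}\right) \left(-8\right) = 4$)
$u = -1779$ ($u = -366 - 1413 = -1779$)
$C = -14$ ($C = -10 - 4 = -14$)
$a{\left(b \right)} = 14$ ($a{\left(b \right)} = \left(-1\right) \left(-14\right) = 14$)
$\left(-2950 + u\right) + a{\left(-19 \right)} = \left(-2950 - 1779\right) + 14 = -4729 + 14 = -4715$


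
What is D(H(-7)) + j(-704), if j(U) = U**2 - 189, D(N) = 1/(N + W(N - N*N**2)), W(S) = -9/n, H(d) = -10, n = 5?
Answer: 29230188/59 ≈ 4.9543e+5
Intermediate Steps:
W(S) = -9/5
D(N) = 1/(-9/5 + N) (D(N) = 1/(N - 9/5) = 1/(-9/5 + N))
j(U) = -189 + U**2
D(H(-7)) + j(-704) = 5/(-9 + 5*(-10)) + (-189 + (-704)**2) = 5/(-9 - 50) + (-189 + 495616) = 5/(-59) + 495427 = 5*(-1/59) + 495427 = -5/59 + 495427 = 29230188/59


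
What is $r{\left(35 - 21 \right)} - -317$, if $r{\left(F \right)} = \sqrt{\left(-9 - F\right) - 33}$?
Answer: $317 + 2 i \sqrt{14} \approx 317.0 + 7.4833 i$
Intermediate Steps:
$r{\left(F \right)} = \sqrt{-42 - F}$
$r{\left(35 - 21 \right)} - -317 = \sqrt{-42 - \left(35 - 21\right)} - -317 = \sqrt{-42 - 14} + 317 = \sqrt{-56} + 317 = 2 i \sqrt{14} + 317 = 317 + 2 i \sqrt{14}$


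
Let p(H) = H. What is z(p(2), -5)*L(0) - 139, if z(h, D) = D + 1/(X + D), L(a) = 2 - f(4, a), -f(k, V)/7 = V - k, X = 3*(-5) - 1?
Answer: -163/21 ≈ -7.7619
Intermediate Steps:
X = -16 (X = -15 - 1 = -16)
f(k, V) = -7*V + 7*k (f(k, V) = -7*(V - k) = -7*V + 7*k)
L(a) = -26 + 7*a (L(a) = 2 - (-7*a + 7*4) = 2 - (-7*a + 28) = 2 - (28 - 7*a) = 2 + (-28 + 7*a) = -26 + 7*a)
z(h, D) = D + 1/(-16 + D)
z(p(2), -5)*L(0) - 139 = ((1 + (-5)**2 - 16*(-5))/(-16 - 5))*(-26 + 7*0) - 139 = ((1 + 25 + 80)/(-21))*(-26 + 0) - 139 = -1/21*106*(-26) - 139 = -106/21*(-26) - 139 = 2756/21 - 139 = -163/21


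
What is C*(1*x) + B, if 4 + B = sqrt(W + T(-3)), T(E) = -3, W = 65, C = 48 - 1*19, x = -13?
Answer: -381 + sqrt(62) ≈ -373.13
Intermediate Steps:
C = 29 (C = 48 - 19 = 29)
B = -4 + sqrt(62) (B = -4 + sqrt(65 - 3) = -4 + sqrt(62) ≈ 3.8740)
C*(1*x) + B = 29*(1*(-13)) + (-4 + sqrt(62)) = 29*(-13) + (-4 + sqrt(62)) = -377 + (-4 + sqrt(62)) = -381 + sqrt(62)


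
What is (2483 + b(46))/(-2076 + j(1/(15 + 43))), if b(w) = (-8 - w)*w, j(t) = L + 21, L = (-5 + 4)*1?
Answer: 1/2056 ≈ 0.00048638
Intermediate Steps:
L = -1 (L = -1*1 = -1)
j(t) = 20 (j(t) = -1 + 21 = 20)
b(w) = w*(-8 - w)
(2483 + b(46))/(-2076 + j(1/(15 + 43))) = (2483 - 1*46*(8 + 46))/(-2076 + 20) = (2483 - 1*46*54)/(-2056) = (2483 - 2484)*(-1/2056) = -1*(-1/2056) = 1/2056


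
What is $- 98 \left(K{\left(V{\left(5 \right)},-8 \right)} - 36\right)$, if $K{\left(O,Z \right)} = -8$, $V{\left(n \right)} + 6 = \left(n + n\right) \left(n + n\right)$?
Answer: $4312$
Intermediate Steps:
$V{\left(n \right)} = -6 + 4 n^{2}$ ($V{\left(n \right)} = -6 + \left(n + n\right) \left(n + n\right) = -6 + 2 n 2 n = -6 + 4 n^{2}$)
$- 98 \left(K{\left(V{\left(5 \right)},-8 \right)} - 36\right) = - 98 \left(-8 - 36\right) = \left(-98\right) \left(-44\right) = 4312$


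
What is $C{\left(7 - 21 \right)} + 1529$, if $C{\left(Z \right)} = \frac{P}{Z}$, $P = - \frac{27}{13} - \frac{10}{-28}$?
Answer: $\frac{3896205}{2548} \approx 1529.1$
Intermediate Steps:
$P = - \frac{313}{182}$ ($P = \left(-27\right) \frac{1}{13} - - \frac{5}{14} = - \frac{27}{13} + \frac{5}{14} = - \frac{313}{182} \approx -1.7198$)
$C{\left(Z \right)} = - \frac{313}{182 Z}$
$C{\left(7 - 21 \right)} + 1529 = - \frac{313}{182 \left(7 - 21\right)} + 1529 = - \frac{313}{182 \left(-14\right)} + 1529 = \left(- \frac{313}{182}\right) \left(- \frac{1}{14}\right) + 1529 = \frac{313}{2548} + 1529 = \frac{3896205}{2548}$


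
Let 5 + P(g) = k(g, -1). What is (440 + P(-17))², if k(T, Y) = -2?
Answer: 187489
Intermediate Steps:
P(g) = -7 (P(g) = -5 - 2 = -7)
(440 + P(-17))² = (440 - 7)² = 433² = 187489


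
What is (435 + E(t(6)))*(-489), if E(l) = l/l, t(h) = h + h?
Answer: -213204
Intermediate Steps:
t(h) = 2*h
E(l) = 1
(435 + E(t(6)))*(-489) = (435 + 1)*(-489) = 436*(-489) = -213204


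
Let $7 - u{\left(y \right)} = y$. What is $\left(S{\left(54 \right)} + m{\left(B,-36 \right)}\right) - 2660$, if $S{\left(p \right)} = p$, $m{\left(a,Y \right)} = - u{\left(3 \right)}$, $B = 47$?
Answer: $-2610$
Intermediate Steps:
$u{\left(y \right)} = 7 - y$
$m{\left(a,Y \right)} = -4$ ($m{\left(a,Y \right)} = - (7 - 3) = \left(-1\right) 4 = -4$)
$\left(S{\left(54 \right)} + m{\left(B,-36 \right)}\right) - 2660 = \left(54 - 4\right) - 2660 = 50 - 2660 = -2610$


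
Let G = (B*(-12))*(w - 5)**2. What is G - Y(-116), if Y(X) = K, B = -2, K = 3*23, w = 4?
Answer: -45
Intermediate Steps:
K = 69
Y(X) = 69
G = 24 (G = (-2*(-12))*(4 - 5)**2 = 24*(-1)**2 = 24*1 = 24)
G - Y(-116) = 24 - 1*69 = 24 - 69 = -45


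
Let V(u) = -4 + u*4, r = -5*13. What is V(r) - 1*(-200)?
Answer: -64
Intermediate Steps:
r = -65
V(u) = -4 + 4*u
V(r) - 1*(-200) = (-4 + 4*(-65)) - 1*(-200) = (-4 - 260) + 200 = -264 + 200 = -64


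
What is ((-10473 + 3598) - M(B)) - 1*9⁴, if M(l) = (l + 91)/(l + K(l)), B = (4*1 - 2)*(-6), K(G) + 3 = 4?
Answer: -147717/11 ≈ -13429.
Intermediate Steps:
K(G) = 1 (K(G) = -3 + 4 = 1)
B = -12 (B = (4 - 2)*(-6) = 2*(-6) = -12)
M(l) = (91 + l)/(1 + l) (M(l) = (l + 91)/(l + 1) = (91 + l)/(1 + l))
((-10473 + 3598) - M(B)) - 1*9⁴ = ((-10473 + 3598) - (91 - 12)/(1 - 12)) - 1*9⁴ = (-6875 - 79/(-11)) - 1*6561 = (-6875 - (-1)*79/11) - 6561 = (-6875 - 1*(-79/11)) - 6561 = (-6875 + 79/11) - 6561 = -75546/11 - 6561 = -147717/11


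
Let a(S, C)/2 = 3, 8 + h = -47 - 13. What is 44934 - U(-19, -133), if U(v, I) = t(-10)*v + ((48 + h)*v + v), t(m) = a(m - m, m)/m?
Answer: 222808/5 ≈ 44562.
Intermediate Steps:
h = -68 (h = -8 + (-47 - 13) = -8 - 60 = -68)
a(S, C) = 6 (a(S, C) = 2*3 = 6)
t(m) = 6/m
U(v, I) = -98*v/5 (U(v, I) = (6/(-10))*v + ((48 - 68)*v + v) = (6*(-⅒))*v + (-20*v + v) = -3*v/5 - 19*v = -98*v/5)
44934 - U(-19, -133) = 44934 - (-98)*(-19)/5 = 44934 - 1*1862/5 = 44934 - 1862/5 = 222808/5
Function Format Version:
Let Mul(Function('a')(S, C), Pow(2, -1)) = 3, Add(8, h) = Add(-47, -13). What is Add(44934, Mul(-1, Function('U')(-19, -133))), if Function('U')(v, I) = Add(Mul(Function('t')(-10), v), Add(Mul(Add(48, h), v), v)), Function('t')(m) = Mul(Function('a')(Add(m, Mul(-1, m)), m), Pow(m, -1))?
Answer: Rational(222808, 5) ≈ 44562.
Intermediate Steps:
h = -68 (h = Add(-8, Add(-47, -13)) = Add(-8, -60) = -68)
Function('a')(S, C) = 6 (Function('a')(S, C) = Mul(2, 3) = 6)
Function('t')(m) = Mul(6, Pow(m, -1))
Function('U')(v, I) = Mul(Rational(-98, 5), v) (Function('U')(v, I) = Add(Mul(Mul(6, Pow(-10, -1)), v), Add(Mul(Add(48, -68), v), v)) = Add(Mul(Mul(6, Rational(-1, 10)), v), Add(Mul(-20, v), v)) = Add(Mul(Rational(-3, 5), v), Mul(-19, v)) = Mul(Rational(-98, 5), v))
Add(44934, Mul(-1, Function('U')(-19, -133))) = Add(44934, Mul(-1, Mul(Rational(-98, 5), -19))) = Add(44934, Mul(-1, Rational(1862, 5))) = Add(44934, Rational(-1862, 5)) = Rational(222808, 5)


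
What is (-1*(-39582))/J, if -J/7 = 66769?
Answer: -39582/467383 ≈ -0.084689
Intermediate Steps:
J = -467383 (J = -7*66769 = -467383)
(-1*(-39582))/J = -1*(-39582)/(-467383) = 39582*(-1/467383) = -39582/467383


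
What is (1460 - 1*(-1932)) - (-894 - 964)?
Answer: 5250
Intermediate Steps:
(1460 - 1*(-1932)) - (-894 - 964) = (1460 + 1932) - 1*(-1858) = 3392 + 1858 = 5250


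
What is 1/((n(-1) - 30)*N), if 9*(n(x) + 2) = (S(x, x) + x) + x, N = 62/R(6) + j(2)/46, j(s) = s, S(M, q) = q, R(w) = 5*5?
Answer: -1725/140747 ≈ -0.012256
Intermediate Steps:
R(w) = 25
N = 1451/575 (N = 62/25 + 2/46 = 62*(1/25) + 2*(1/46) = 62/25 + 1/23 = 1451/575 ≈ 2.5235)
n(x) = -2 + x/3 (n(x) = -2 + ((x + x) + x)/9 = -2 + (2*x + x)/9 = -2 + (3*x)/9 = -2 + x/3)
1/((n(-1) - 30)*N) = 1/(((-2 + (⅓)*(-1)) - 30)*(1451/575)) = 1/(((-2 - ⅓) - 30)*(1451/575)) = 1/((-7/3 - 30)*(1451/575)) = 1/(-97/3*1451/575) = 1/(-140747/1725) = -1725/140747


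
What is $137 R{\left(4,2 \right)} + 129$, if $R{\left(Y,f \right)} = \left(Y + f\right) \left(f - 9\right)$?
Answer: $-5625$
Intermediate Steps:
$R{\left(Y,f \right)} = \left(-9 + f\right) \left(Y + f\right)$ ($R{\left(Y,f \right)} = \left(Y + f\right) \left(-9 + f\right) = \left(-9 + f\right) \left(Y + f\right)$)
$137 R{\left(4,2 \right)} + 129 = 137 \left(2^{2} - 36 - 18 + 4 \cdot 2\right) + 129 = 137 \left(4 - 36 - 18 + 8\right) + 129 = 137 \left(-42\right) + 129 = -5754 + 129 = -5625$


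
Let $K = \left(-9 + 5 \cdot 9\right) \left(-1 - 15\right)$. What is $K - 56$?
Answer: $-632$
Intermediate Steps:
$K = -576$ ($K = \left(-9 + 45\right) \left(-16\right) = 36 \left(-16\right) = -576$)
$K - 56 = -576 - 56 = -632$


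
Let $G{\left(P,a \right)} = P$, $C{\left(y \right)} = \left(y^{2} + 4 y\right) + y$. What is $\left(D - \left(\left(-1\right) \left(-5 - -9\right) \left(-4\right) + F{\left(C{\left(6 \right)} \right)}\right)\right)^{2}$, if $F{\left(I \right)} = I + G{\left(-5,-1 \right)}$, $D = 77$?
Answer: $0$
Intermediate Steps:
$C{\left(y \right)} = y^{2} + 5 y$
$F{\left(I \right)} = -5 + I$ ($F{\left(I \right)} = I - 5 = -5 + I$)
$\left(D - \left(\left(-1\right) \left(-5 - -9\right) \left(-4\right) + F{\left(C{\left(6 \right)} \right)}\right)\right)^{2} = \left(77 - \left(-5 + 6 \left(5 + 6\right) - \left(-5 - -9\right) \left(-4\right)\right)\right)^{2} = \left(77 - \left(-5 + 66 - \left(-5 + 9\right) \left(-4\right)\right)\right)^{2} = \left(77 + \left(4 \left(-4\right) - \left(-5 + 66\right)\right)\right)^{2} = \left(77 - 77\right)^{2} = 0^{2} = 0$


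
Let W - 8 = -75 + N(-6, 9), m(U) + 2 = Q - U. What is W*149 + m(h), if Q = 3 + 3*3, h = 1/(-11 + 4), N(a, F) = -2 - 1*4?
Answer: -76068/7 ≈ -10867.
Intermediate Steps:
N(a, F) = -6 (N(a, F) = -2 - 4 = -6)
h = -1/7 (h = 1/(-7) = -1/7 ≈ -0.14286)
Q = 12 (Q = 3 + 9 = 12)
m(U) = 10 - U (m(U) = -2 + (12 - U) = 10 - U)
W = -73 (W = 8 + (-75 - 6) = 8 - 81 = -73)
W*149 + m(h) = -73*149 + (10 - 1*(-1/7)) = -10877 + (10 + 1/7) = -10877 + 71/7 = -76068/7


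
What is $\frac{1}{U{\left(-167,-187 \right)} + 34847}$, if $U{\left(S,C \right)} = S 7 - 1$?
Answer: $\frac{1}{33677} \approx 2.9694 \cdot 10^{-5}$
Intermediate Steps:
$U{\left(S,C \right)} = -1 + 7 S$ ($U{\left(S,C \right)} = 7 S - 1 = -1 + 7 S$)
$\frac{1}{U{\left(-167,-187 \right)} + 34847} = \frac{1}{\left(-1 + 7 \left(-167\right)\right) + 34847} = \frac{1}{\left(-1 - 1169\right) + 34847} = \frac{1}{-1170 + 34847} = \frac{1}{33677}$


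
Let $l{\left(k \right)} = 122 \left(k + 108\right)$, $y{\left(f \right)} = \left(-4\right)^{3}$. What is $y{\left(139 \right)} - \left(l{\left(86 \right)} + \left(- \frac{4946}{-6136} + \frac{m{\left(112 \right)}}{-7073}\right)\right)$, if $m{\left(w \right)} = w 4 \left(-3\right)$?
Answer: $- \frac{515005160569}{21699964} \approx -23733.0$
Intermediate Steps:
$y{\left(f \right)} = -64$
$l{\left(k \right)} = 13176 + 122 k$ ($l{\left(k \right)} = 122 \left(108 + k\right) = 13176 + 122 k$)
$m{\left(w \right)} = - 12 w$ ($m{\left(w \right)} = 4 w \left(-3\right) = - 12 w$)
$y{\left(139 \right)} - \left(l{\left(86 \right)} + \left(- \frac{4946}{-6136} + \frac{m{\left(112 \right)}}{-7073}\right)\right) = -64 - \left(\left(13176 + 122 \cdot 86\right) + \left(- \frac{4946}{-6136} + \frac{\left(-12\right) 112}{-7073}\right)\right) = -64 - \left(\left(13176 + 10492\right) - - \frac{21614921}{21699964}\right) = -64 - \left(23668 + \left(\frac{2473}{3068} + \frac{1344}{7073}\right)\right) = -64 - \left(23668 + \frac{21614921}{21699964}\right) = -64 - \frac{513616362873}{21699964} = - \frac{515005160569}{21699964}$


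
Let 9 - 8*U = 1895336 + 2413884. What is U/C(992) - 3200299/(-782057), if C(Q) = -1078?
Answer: 3397648005603/6744459568 ≈ 503.77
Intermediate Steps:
U = -4309211/8 (U = 9/8 - (1895336 + 2413884)/8 = 9/8 - ⅛*4309220 = 9/8 - 1077305/2 = -4309211/8 ≈ -5.3865e+5)
U/C(992) - 3200299/(-782057) = -4309211/8/(-1078) - 3200299/(-782057) = -4309211/8*(-1/1078) - 3200299*(-1/782057) = 4309211/8624 + 3200299/782057 = 3397648005603/6744459568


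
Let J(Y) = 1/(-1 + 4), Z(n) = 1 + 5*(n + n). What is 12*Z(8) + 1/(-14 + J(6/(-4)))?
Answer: 39849/41 ≈ 971.93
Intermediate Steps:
Z(n) = 1 + 10*n (Z(n) = 1 + 5*(2*n) = 1 + 10*n)
J(Y) = ⅓ (J(Y) = 1/3 = ⅓)
12*Z(8) + 1/(-14 + J(6/(-4))) = 12*(1 + 10*8) + 1/(-14 + ⅓) = 12*(1 + 80) + 1/(-41/3) = 12*81 - 3/41 = 972 - 3/41 = 39849/41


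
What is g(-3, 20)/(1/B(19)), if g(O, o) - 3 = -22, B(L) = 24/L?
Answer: -24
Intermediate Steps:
g(O, o) = -19 (g(O, o) = 3 - 22 = -19)
g(-3, 20)/(1/B(19)) = -19*24/19 = -24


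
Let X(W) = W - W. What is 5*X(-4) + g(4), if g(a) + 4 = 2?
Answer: -2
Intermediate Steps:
g(a) = -2 (g(a) = -4 + 2 = -2)
X(W) = 0
5*X(-4) + g(4) = 5*0 - 2 = 0 - 2 = -2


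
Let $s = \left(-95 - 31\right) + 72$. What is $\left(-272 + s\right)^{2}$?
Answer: $106276$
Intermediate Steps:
$s = -54$ ($s = -126 + 72 = -54$)
$\left(-272 + s\right)^{2} = \left(-272 - 54\right)^{2} = \left(-326\right)^{2} = 106276$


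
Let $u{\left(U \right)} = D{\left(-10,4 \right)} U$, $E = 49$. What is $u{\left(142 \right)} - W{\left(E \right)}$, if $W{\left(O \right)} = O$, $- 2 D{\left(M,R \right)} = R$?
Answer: $-333$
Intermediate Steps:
$D{\left(M,R \right)} = - \frac{R}{2}$
$u{\left(U \right)} = - 2 U$ ($u{\left(U \right)} = \left(- \frac{1}{2}\right) 4 U = - 2 U$)
$u{\left(142 \right)} - W{\left(E \right)} = \left(-2\right) 142 - 49 = -284 - 49 = -333$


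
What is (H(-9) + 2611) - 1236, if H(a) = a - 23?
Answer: 1343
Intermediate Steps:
H(a) = -23 + a
(H(-9) + 2611) - 1236 = ((-23 - 9) + 2611) - 1236 = (-32 + 2611) - 1236 = 2579 - 1236 = 1343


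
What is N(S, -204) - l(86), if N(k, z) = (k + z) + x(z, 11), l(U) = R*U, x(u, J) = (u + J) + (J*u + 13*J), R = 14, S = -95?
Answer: -3797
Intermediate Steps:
x(u, J) = u + 14*J + J*u (x(u, J) = (J + u) + (13*J + J*u) = u + 14*J + J*u)
l(U) = 14*U
N(k, z) = 154 + k + 13*z (N(k, z) = (k + z) + (z + 14*11 + 11*z) = (k + z) + (z + 154 + 11*z) = (k + z) + (154 + 12*z) = 154 + k + 13*z)
N(S, -204) - l(86) = (154 - 95 + 13*(-204)) - 14*86 = (154 - 95 - 2652) - 1*1204 = -2593 - 1204 = -3797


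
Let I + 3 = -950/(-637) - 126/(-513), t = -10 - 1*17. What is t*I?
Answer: 412731/12103 ≈ 34.102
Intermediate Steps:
t = -27 (t = -10 - 17 = -27)
I = -45859/36309 (I = -3 + (-950/(-637) - 126/(-513)) = -3 + (-950*(-1/637) - 126*(-1/513)) = -3 + (950/637 + 14/57) = -3 + 63068/36309 = -45859/36309 ≈ -1.2630)
t*I = -27*(-45859/36309) = 412731/12103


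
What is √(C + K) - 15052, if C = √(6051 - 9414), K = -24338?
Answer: -15052 + √(-24338 + I*√3363) ≈ -15052.0 + 156.01*I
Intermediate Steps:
C = I*√3363 (C = √(-3363) = I*√3363 ≈ 57.991*I)
√(C + K) - 15052 = √(I*√3363 - 24338) - 15052 = √(-24338 + I*√3363) - 15052 = -15052 + √(-24338 + I*√3363)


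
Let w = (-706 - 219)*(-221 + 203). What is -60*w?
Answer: -999000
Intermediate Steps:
w = 16650 (w = -925*(-18) = 16650)
-60*w = -60*16650 = -999000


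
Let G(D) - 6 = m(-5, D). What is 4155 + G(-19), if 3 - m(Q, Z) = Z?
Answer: 4183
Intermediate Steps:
m(Q, Z) = 3 - Z
G(D) = 9 - D (G(D) = 6 + (3 - D) = 9 - D)
4155 + G(-19) = 4155 + (9 - 1*(-19)) = 4155 + (9 + 19) = 4155 + 28 = 4183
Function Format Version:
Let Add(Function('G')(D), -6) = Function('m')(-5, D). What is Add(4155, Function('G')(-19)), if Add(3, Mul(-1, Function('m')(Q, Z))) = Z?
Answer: 4183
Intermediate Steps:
Function('m')(Q, Z) = Add(3, Mul(-1, Z))
Function('G')(D) = Add(9, Mul(-1, D)) (Function('G')(D) = Add(6, Add(3, Mul(-1, D))) = Add(9, Mul(-1, D)))
Add(4155, Function('G')(-19)) = Add(4155, Add(9, Mul(-1, -19))) = Add(4155, Add(9, 19)) = Add(4155, 28) = 4183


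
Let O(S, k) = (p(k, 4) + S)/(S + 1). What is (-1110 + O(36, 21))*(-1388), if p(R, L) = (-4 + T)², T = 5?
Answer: 1539292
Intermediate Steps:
p(R, L) = 1 (p(R, L) = (-4 + 5)² = 1² = 1)
O(S, k) = 1 (O(S, k) = (1 + S)/(S + 1) = (1 + S)/(1 + S) = 1)
(-1110 + O(36, 21))*(-1388) = (-1110 + 1)*(-1388) = -1109*(-1388) = 1539292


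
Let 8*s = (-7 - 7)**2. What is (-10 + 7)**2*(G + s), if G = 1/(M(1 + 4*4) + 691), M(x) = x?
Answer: 52041/236 ≈ 220.51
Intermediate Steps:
s = 49/2 (s = (-7 - 7)**2/8 = (1/8)*(-14)**2 = (1/8)*196 = 49/2 ≈ 24.500)
G = 1/708 (G = 1/((1 + 4*4) + 691) = 1/((1 + 16) + 691) = 1/(17 + 691) = 1/708 ≈ 0.0014124)
(-10 + 7)**2*(G + s) = (-10 + 7)**2*(1/708 + 49/2) = (-3)**2*(17347/708) = 9*(17347/708) = 52041/236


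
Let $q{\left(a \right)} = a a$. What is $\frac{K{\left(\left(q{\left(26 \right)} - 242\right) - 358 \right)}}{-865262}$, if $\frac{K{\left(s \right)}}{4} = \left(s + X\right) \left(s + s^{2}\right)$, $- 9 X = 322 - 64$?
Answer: $- \frac{1661968}{1297893} \approx -1.2805$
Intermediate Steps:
$q{\left(a \right)} = a^{2}$
$X = - \frac{86}{3}$ ($X = - \frac{322 - 64}{9} = \left(- \frac{1}{9}\right) 258 = - \frac{86}{3} \approx -28.667$)
$K{\left(s \right)} = 4 \left(- \frac{86}{3} + s\right) \left(s + s^{2}\right)$ ($K{\left(s \right)} = 4 \left(s - \frac{86}{3}\right) \left(s + s^{2}\right) = 4 \left(- \frac{86}{3} + s\right) \left(s + s^{2}\right)$)
$\frac{K{\left(\left(q{\left(26 \right)} - 242\right) - 358 \right)}}{-865262} = \frac{\frac{4}{3} \left(\left(26^{2} - 242\right) - 358\right) \left(-86 - 83 \left(\left(26^{2} - 242\right) - 358\right) + 3 \left(\left(26^{2} - 242\right) - 358\right)^{2}\right)}{-865262} = \frac{4 \left(\left(676 - 242\right) - 358\right) \left(-86 - 83 \left(\left(676 - 242\right) - 358\right) + 3 \left(\left(676 - 242\right) - 358\right)^{2}\right)}{3} \left(- \frac{1}{865262}\right) = \frac{4 \left(434 - 358\right) \left(-86 - 83 \left(434 - 358\right) + 3 \left(434 - 358\right)^{2}\right)}{3} \left(- \frac{1}{865262}\right) = \frac{4}{3} \cdot 76 \left(-86 - 6308 + 3 \cdot 76^{2}\right) \left(- \frac{1}{865262}\right) = \frac{4}{3} \cdot 76 \left(-86 - 6308 + 3 \cdot 5776\right) \left(- \frac{1}{865262}\right) = \frac{4}{3} \cdot 76 \left(-86 - 6308 + 17328\right) \left(- \frac{1}{865262}\right) = \frac{4}{3} \cdot 76 \cdot 10934 \left(- \frac{1}{865262}\right) = \frac{3323936}{3} \left(- \frac{1}{865262}\right) = - \frac{1661968}{1297893}$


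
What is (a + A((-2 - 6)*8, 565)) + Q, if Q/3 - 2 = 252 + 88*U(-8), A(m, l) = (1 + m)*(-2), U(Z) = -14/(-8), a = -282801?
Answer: -281451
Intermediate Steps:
U(Z) = 7/4 (U(Z) = -14*(-⅛) = 7/4)
A(m, l) = -2 - 2*m
Q = 1224 (Q = 6 + 3*(252 + 88*(7/4)) = 6 + 3*(252 + 154) = 6 + 3*406 = 6 + 1218 = 1224)
(a + A((-2 - 6)*8, 565)) + Q = (-282801 + (-2 - 2*(-2 - 6)*8)) + 1224 = (-282801 + (-2 - (-16)*8)) + 1224 = (-282801 + (-2 - 2*(-64))) + 1224 = (-282801 + (-2 + 128)) + 1224 = (-282801 + 126) + 1224 = -282675 + 1224 = -281451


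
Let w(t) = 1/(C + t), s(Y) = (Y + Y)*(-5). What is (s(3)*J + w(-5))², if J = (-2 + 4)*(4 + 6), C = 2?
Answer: 3243601/9 ≈ 3.6040e+5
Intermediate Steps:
J = 20 (J = 2*10 = 20)
s(Y) = -10*Y (s(Y) = (2*Y)*(-5) = -10*Y)
w(t) = 1/(2 + t)
(s(3)*J + w(-5))² = (-10*3*20 + 1/(2 - 5))² = (-30*20 + 1/(-3))² = (-600 - ⅓)² = (-1801/3)² = 3243601/9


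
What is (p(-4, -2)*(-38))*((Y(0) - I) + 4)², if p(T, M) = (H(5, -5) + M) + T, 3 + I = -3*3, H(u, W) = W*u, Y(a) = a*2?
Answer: 301568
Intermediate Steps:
Y(a) = 2*a
I = -12 (I = -3 - 3*3 = -3 - 9 = -12)
p(T, M) = -25 + M + T (p(T, M) = (-5*5 + M) + T = (-25 + M) + T = -25 + M + T)
(p(-4, -2)*(-38))*((Y(0) - I) + 4)² = ((-25 - 2 - 4)*(-38))*((2*0 - 1*(-12)) + 4)² = (-31*(-38))*((0 + 12) + 4)² = 1178*(12 + 4)² = 1178*16² = 1178*256 = 301568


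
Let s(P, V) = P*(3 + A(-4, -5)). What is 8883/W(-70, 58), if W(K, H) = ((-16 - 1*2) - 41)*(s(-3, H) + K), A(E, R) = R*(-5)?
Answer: 1269/1298 ≈ 0.97766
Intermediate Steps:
A(E, R) = -5*R
s(P, V) = 28*P (s(P, V) = P*(3 - 5*(-5)) = P*(3 + 25) = P*28 = 28*P)
W(K, H) = 4956 - 59*K (W(K, H) = ((-16 - 1*2) - 41)*(28*(-3) + K) = ((-16 - 2) - 41)*(-84 + K) = (-18 - 41)*(-84 + K) = -59*(-84 + K) = 4956 - 59*K)
8883/W(-70, 58) = 8883/(4956 - 59*(-70)) = 8883/(4956 + 4130) = 8883/9086 = 8883*(1/9086) = 1269/1298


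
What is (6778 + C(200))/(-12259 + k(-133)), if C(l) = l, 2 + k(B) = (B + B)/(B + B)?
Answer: -3489/6130 ≈ -0.56917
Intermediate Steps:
k(B) = -1 (k(B) = -2 + (B + B)/(B + B) = -2 + (2*B)/((2*B)) = -2 + (2*B)*(1/(2*B)) = -2 + 1 = -1)
(6778 + C(200))/(-12259 + k(-133)) = (6778 + 200)/(-12259 - 1) = 6978/(-12260) = 6978*(-1/12260) = -3489/6130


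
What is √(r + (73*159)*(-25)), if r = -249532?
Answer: I*√539707 ≈ 734.65*I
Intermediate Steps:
√(r + (73*159)*(-25)) = √(-249532 + (73*159)*(-25)) = √(-249532 + 11607*(-25)) = √(-249532 - 290175) = √(-539707) = I*√539707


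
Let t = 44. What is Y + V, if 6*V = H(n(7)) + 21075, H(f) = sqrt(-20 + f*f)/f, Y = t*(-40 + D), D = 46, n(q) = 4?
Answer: 7553/2 + I/12 ≈ 3776.5 + 0.083333*I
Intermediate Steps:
Y = 264 (Y = 44*(-40 + 46) = 44*6 = 264)
H(f) = sqrt(-20 + f**2)/f
V = 7025/2 + I/12 (V = (sqrt(-20 + 4**2)/4 + 21075)/6 = (sqrt(-20 + 16)/4 + 21075)/6 = (sqrt(-4)/4 + 21075)/6 = ((2*I)/4 + 21075)/6 = (I/2 + 21075)/6 = (21075 + I/2)/6 = 7025/2 + I/12 ≈ 3512.5 + 0.083333*I)
Y + V = 264 + (7025/2 + I/12) = 7553/2 + I/12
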